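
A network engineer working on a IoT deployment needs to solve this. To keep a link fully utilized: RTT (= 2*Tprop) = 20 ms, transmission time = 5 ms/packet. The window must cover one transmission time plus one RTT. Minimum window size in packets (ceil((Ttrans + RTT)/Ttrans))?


Given: Ttrans = 5 ms, RTT = 20 ms (= 2 * Tprop, Tprop = 10 ms)
Time until first ACK returns = Ttrans + RTT = 5 + 20 = 25 ms
Need W * Ttrans >= Ttrans + RTT  ->  W >= (Ttrans + RTT) / Ttrans
(Ttrans + RTT) / Ttrans = 25 / 5 = 5
W_min = ceil(5) = 5

5


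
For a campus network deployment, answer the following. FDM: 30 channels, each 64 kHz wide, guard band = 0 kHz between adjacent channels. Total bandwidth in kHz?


Given: 30 channels, 64 kHz each, guard = 0 kHz
Channel bandwidth = 30 * 64 = 1920 kHz
Guard bands = 29 gaps * 0 kHz = 0 kHz
Total = 1920 + 0 = 1920 kHz

1920


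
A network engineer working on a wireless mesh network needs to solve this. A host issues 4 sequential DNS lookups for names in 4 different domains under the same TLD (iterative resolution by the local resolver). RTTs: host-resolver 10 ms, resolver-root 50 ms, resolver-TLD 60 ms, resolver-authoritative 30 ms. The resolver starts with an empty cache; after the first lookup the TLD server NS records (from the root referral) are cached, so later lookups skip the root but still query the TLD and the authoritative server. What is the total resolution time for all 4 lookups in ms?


Lookup 1 (cold cache): local + root + TLD + auth = 10 + 50 + 60 + 30 = 150 ms
Lookups 2..4 (TLD NS cached -> skip root; new domain -> still ask TLD and auth): local + TLD + auth = 10 + 60 + 30 = 100 ms each
Remaining 3 lookups: 3 * 100 = 300 ms
Total = 150 + 300 = 450 ms

450


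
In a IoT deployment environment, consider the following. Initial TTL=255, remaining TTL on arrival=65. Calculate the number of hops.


Given: initial TTL = 255, received TTL = 65
Hops = initial TTL - received TTL
Hops = 255 - 65 = 190

190


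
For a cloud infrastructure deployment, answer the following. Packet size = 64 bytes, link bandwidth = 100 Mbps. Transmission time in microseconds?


Given: packet = 64 bytes, bandwidth = 100 Mbps
Packet in bits = 64 * 8 = 512 bits
Bandwidth = 100 * 10^6 = 100000000 bps
Time = 512 / 100000000 seconds
Time in us = 512 * 10^6 / 100000000 = 5.12

5.12


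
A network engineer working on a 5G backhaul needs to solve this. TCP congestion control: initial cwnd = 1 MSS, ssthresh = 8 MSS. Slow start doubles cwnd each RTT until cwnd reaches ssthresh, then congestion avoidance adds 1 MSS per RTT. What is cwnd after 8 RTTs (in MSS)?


RTT 0: cwnd = 1 MSS (initial)
RTT 1: cwnd = 2 MSS (slow start, doubled)
RTT 2: cwnd = 4 MSS (slow start, doubled)
RTT 3: cwnd = 8 MSS (slow start, doubled)
RTT 4: cwnd = 9 MSS (congestion avoidance, +1)
RTT 5: cwnd = 10 MSS (congestion avoidance, +1)
RTT 6: cwnd = 11 MSS (congestion avoidance, +1)
RTT 7: cwnd = 12 MSS (congestion avoidance, +1)
RTT 8: cwnd = 13 MSS (congestion avoidance, +1)

13


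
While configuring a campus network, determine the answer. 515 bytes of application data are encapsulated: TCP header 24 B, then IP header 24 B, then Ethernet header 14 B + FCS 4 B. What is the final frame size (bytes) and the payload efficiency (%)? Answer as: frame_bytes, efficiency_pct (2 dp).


TCP segment = 515 + 24 = 539 B
IP packet = 539 + 24 = 563 B
Ethernet frame = 563 + 14 + 4 = 581 B
Efficiency = app / frame = 515 / 581 = 0.886403 = 88.6403% -> 88.64% (2 dp)

581, 88.64


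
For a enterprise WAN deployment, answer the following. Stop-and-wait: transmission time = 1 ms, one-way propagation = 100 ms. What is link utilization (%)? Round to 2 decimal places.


Given: Ttrans = 1 ms, Tprop = 100 ms
RTT = 2 * Tprop = 2 * 100 = 200 ms
U = Ttrans / (Ttrans + RTT)
U = 1 / (1 + 200)
U = 1 / 201 = 0.004975
U% = 0.50%

0.50


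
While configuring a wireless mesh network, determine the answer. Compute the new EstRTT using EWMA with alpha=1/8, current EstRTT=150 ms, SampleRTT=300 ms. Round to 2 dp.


Given: EstRTT = 150 ms, SampleRTT = 300 ms, alpha = 1/8
New EstRTT = (1 - alpha) * EstRTT + alpha * SampleRTT
(7/8) * 150 = 131.25
(1/8) * 300 = 37.5
New EstRTT = 131.25 + 37.5 = 168.75 ms -> 168.75 ms (2 dp)

168.75


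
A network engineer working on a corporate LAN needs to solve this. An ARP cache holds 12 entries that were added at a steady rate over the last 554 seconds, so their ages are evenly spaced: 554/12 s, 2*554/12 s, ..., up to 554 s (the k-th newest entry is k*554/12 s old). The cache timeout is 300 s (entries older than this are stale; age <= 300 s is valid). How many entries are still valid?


Ages are k * 554/12 s for k = 1..12 (spacing = 46.1667 s).
Entry k is valid iff k * 554/12 <= 300 iff k <= 12 * 300 / 554 = 6.4982
n_valid = floor(6.4982) = 6
(n_stale = 12 - 6 = 6)

6


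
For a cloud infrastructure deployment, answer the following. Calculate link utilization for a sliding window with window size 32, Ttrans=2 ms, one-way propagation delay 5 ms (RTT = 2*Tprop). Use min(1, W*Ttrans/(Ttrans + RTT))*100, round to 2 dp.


Given: W = 32, Ttrans = 2 ms, RTT = 10 ms (= 2 * Tprop, Tprop = 5 ms)
Cycle time = Ttrans + RTT = 2 + 10 = 12 ms (first packet sent until its ACK returns)
W * Ttrans = 32 * 2 = 64 ms of sending per cycle
W * Ttrans / (Ttrans + RTT) = 64 / 12 = 5.333333
U = min(1, 5.333333) = 1.000000
U% = 100.00%

100.00


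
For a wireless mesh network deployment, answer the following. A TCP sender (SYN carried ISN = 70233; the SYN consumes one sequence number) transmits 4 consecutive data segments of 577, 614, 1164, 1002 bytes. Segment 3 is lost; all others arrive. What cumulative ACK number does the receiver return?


SYN uses sequence number 70233; first data byte = ISN + 1 = 70234.
Segment 1: SEQ = 70234, len = 577 B, covers [70234, 70810]
Segment 2: SEQ = 70811, len = 614 B, covers [70811, 71424]
Segment 3: SEQ = 71425, len = 1164 B, covers [71425, 72588] [LOST]
Segment 4: SEQ = 72589, len = 1002 B, covers [72589, 73590]
In-order data received: bytes [70234, 71424] (segments 1..2).
Segment 3 missing -> gap begins at byte 71425; later segments buffered out of order.
Cumulative ACK = next expected in-order byte = 70234 + 577 + 614 = 71425

71425


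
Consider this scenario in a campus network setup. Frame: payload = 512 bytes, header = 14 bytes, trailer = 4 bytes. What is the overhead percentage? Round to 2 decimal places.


Given: payload = 512 B, header = 14 B, trailer = 4 B
Overhead bytes = header + trailer = 14 + 4 = 18
Total frame = payload + overhead = 512 + 18 = 530
Overhead % = 18 / 530 * 100 = 3.3962% -> 3.40% (2 dp)

3.40


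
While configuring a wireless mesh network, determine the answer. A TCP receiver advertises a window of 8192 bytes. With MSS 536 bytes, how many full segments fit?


Given: RWND = 8192 bytes, MSS = 536 bytes
Full segments = floor(RWND / MSS)
Full segments = floor(8192 / 536)
Full segments = floor(15.2836) = 15

15


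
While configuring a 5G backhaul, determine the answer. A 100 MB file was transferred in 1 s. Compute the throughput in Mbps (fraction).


Given: file = 100 MB, time = 1 s
File in Mb = 100 * 8 = 800 Mb
Throughput = 800 / 1 Mbps
Throughput = 800 Mbps

800


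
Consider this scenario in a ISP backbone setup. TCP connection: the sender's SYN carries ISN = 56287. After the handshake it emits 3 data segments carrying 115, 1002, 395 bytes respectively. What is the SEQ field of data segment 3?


The SYN occupies sequence number ISN = 56287, so the first data byte is ISN + 1 = 56288.
SEQ of data segment i = (ISN + 1) + sum of payload sizes of segments 1..i-1.
Segment 1: SEQ = 56288, payload = 115 bytes
Segment 2: SEQ = 56403, payload = 1002 bytes
Segment 3: SEQ = 57405, payload = 395 bytes
SEQ of segment 3 = 56288 + 115 + 1002 = 57405

57405


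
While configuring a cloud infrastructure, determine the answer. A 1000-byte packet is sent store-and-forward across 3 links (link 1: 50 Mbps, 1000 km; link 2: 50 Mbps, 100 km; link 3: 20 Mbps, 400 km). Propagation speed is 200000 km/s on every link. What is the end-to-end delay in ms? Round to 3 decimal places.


Packet = 1000 bytes = 8000 bits. Store-and-forward: sum (t_trans + t_prop) per link.
Link 1: t_trans = 8000/(50*10^6) s = 0.1600 ms; t_prop = 1000/200000 s = 5.0000 ms; subtotal = 5.1600 ms
Link 2: t_trans = 8000/(50*10^6) s = 0.1600 ms; t_prop = 100/200000 s = 0.5000 ms; subtotal = 0.6600 ms
Link 3: t_trans = 8000/(20*10^6) s = 0.4000 ms; t_prop = 400/200000 s = 2.0000 ms; subtotal = 2.4000 ms
End-to-end = 5.1600 + 0.6600 + 2.4000 = 8.2200 ms -> 8.220 ms (3 dp)

8.220


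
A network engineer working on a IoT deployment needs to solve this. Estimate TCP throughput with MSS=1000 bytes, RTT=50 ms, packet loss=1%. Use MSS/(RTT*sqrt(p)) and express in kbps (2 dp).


Given: MSS = 1000 bytes, RTT = 50 ms, loss = 1%
RTT in seconds = 50 / 1000 = 0.05
Loss rate = 1% = 0.01
sqrt(loss) = sqrt(0.01) = 0.1
Throughput (bytes/s) = 1000 / (0.05 * 0.1) = 200000.0000
Throughput (kbps) = 200000.0000 * 8 / 1000 = 1600.000000 -> 1600.00 kbps (2 dp)

1600.00


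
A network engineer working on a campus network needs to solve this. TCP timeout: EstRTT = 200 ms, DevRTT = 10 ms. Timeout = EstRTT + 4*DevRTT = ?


Given: EstRTT = 200 ms, DevRTT = 10 ms
Timeout = EstRTT + 4 * DevRTT
4 * DevRTT = 4 * 10 = 40
Timeout = 200 + 40 = 240 ms

240


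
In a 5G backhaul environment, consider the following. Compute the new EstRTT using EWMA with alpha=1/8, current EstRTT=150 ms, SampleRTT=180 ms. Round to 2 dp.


Given: EstRTT = 150 ms, SampleRTT = 180 ms, alpha = 1/8
New EstRTT = (1 - alpha) * EstRTT + alpha * SampleRTT
(7/8) * 150 = 131.25
(1/8) * 180 = 22.5
New EstRTT = 131.25 + 22.5 = 153.75 ms -> 153.75 ms (2 dp)

153.75


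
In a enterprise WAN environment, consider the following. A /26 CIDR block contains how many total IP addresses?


Given: CIDR prefix /26
Host bits = 32 - 26 = 6
Total addresses = 2^6 = 64

64


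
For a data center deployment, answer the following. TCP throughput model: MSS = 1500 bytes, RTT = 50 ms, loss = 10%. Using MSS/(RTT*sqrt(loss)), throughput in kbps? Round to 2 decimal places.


Given: MSS = 1500 bytes, RTT = 50 ms, loss = 10%
RTT in seconds = 50 / 1000 = 0.05
Loss rate = 10% = 0.1
sqrt(loss) = sqrt(0.1) = 0.316227766017
Throughput (bytes/s) = 1500 / (0.05 * 0.316227766017) = 94868.3298
Throughput (kbps) = 94868.3298 * 8 / 1000 = 758.946638 -> 758.95 kbps (2 dp)

758.95


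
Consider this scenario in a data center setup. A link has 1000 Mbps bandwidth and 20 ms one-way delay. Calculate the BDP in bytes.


Given: bandwidth = 1000 Mbps, delay = 20 ms
BDP in bits = 1000 * 10^6 * 20 / 1000
BDP in bits = 20000000
BDP in bytes = 20000000 / 8 = 2500000

2500000


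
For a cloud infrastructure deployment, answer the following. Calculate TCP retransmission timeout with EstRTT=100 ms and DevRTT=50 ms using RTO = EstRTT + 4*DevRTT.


Given: EstRTT = 100 ms, DevRTT = 50 ms
Timeout = EstRTT + 4 * DevRTT
4 * DevRTT = 4 * 50 = 200
Timeout = 100 + 200 = 300 ms

300


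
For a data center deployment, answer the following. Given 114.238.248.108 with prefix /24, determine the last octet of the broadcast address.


Given: IP = 114.238.248.108, prefix = /24
Host bits = 32 - 24 = 8
Network last octet = 108 AND mask = 0
Host part size = 2^8 - 1 = 255
Broadcast last octet = 0 OR 255 = 255

255


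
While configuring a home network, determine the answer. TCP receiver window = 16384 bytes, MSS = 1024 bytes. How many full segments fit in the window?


Given: RWND = 16384 bytes, MSS = 1024 bytes
Full segments = floor(RWND / MSS)
Full segments = floor(16384 / 1024)
Full segments = floor(16.0) = 16

16


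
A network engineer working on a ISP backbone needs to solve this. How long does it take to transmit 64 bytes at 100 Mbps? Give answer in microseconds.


Given: packet = 64 bytes, bandwidth = 100 Mbps
Packet in bits = 64 * 8 = 512 bits
Bandwidth = 100 * 10^6 = 100000000 bps
Time = 512 / 100000000 seconds
Time in us = 512 * 10^6 / 100000000 = 5.12

5.12


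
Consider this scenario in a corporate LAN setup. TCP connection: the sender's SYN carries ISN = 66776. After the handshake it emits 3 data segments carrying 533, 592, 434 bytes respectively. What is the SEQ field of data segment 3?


The SYN occupies sequence number ISN = 66776, so the first data byte is ISN + 1 = 66777.
SEQ of data segment i = (ISN + 1) + sum of payload sizes of segments 1..i-1.
Segment 1: SEQ = 66777, payload = 533 bytes
Segment 2: SEQ = 67310, payload = 592 bytes
Segment 3: SEQ = 67902, payload = 434 bytes
SEQ of segment 3 = 66777 + 533 + 592 = 67902

67902


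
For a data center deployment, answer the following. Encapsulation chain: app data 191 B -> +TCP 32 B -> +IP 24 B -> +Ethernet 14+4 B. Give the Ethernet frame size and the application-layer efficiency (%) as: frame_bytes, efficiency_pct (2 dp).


TCP segment = 191 + 32 = 223 B
IP packet = 223 + 24 = 247 B
Ethernet frame = 247 + 14 + 4 = 265 B
Efficiency = app / frame = 191 / 265 = 0.720755 = 72.0755% -> 72.08% (2 dp)

265, 72.08


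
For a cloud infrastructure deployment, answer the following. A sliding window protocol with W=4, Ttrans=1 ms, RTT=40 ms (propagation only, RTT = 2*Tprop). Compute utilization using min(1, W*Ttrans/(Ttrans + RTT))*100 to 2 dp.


Given: W = 4, Ttrans = 1 ms, RTT = 40 ms (= 2 * Tprop, Tprop = 20 ms)
Cycle time = Ttrans + RTT = 1 + 40 = 41 ms (first packet sent until its ACK returns)
W * Ttrans = 4 * 1 = 4 ms of sending per cycle
W * Ttrans / (Ttrans + RTT) = 4 / 41 = 0.097561
U = min(1, 0.097561) = 0.097561
U% = 9.76%

9.76


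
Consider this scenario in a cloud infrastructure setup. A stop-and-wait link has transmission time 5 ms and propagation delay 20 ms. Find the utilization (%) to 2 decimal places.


Given: Ttrans = 5 ms, Tprop = 20 ms
RTT = 2 * Tprop = 2 * 20 = 40 ms
U = Ttrans / (Ttrans + RTT)
U = 5 / (5 + 40)
U = 5 / 45 = 0.111111
U% = 11.11%

11.11


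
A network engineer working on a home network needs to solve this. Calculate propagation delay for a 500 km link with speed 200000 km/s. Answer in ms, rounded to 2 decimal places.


Given: distance = 500 km, speed = 200000 km/s
Delay = distance / speed = 500 / 200000 seconds
Delay in ms = 500 * 1000 / 200000
Delay = 2.5000 ms
Rounded to 2 dp = 2.50 ms

2.50


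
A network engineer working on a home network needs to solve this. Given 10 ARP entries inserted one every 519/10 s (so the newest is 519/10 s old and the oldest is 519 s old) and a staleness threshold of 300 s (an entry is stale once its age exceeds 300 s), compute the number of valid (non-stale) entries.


Ages are k * 519/10 s for k = 1..10 (spacing = 51.9000 s).
Entry k is valid iff k * 519/10 <= 300 iff k <= 10 * 300 / 519 = 5.7803
n_valid = floor(5.7803) = 5
(n_stale = 10 - 5 = 5)

5


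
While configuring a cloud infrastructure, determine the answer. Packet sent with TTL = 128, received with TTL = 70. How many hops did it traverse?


Given: initial TTL = 128, received TTL = 70
Hops = initial TTL - received TTL
Hops = 128 - 70 = 58

58


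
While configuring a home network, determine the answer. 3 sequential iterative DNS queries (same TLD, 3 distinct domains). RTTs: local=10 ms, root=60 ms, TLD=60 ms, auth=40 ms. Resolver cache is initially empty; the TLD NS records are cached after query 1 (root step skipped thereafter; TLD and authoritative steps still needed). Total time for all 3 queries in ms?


Lookup 1 (cold cache): local + root + TLD + auth = 10 + 60 + 60 + 40 = 170 ms
Lookups 2..3 (TLD NS cached -> skip root; new domain -> still ask TLD and auth): local + TLD + auth = 10 + 60 + 40 = 110 ms each
Remaining 2 lookups: 2 * 110 = 220 ms
Total = 170 + 220 = 390 ms

390


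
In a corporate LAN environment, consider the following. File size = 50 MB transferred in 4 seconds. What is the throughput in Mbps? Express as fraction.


Given: file = 50 MB, time = 4 s
File in Mb = 50 * 8 = 400 Mb
Throughput = 400 / 4 Mbps
Throughput = 100 Mbps

100


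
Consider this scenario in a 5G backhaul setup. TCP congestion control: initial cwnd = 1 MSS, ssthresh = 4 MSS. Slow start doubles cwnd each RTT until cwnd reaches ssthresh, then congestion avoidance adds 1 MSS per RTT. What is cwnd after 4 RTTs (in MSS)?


RTT 0: cwnd = 1 MSS (initial)
RTT 1: cwnd = 2 MSS (slow start, doubled)
RTT 2: cwnd = 4 MSS (slow start, doubled)
RTT 3: cwnd = 5 MSS (congestion avoidance, +1)
RTT 4: cwnd = 6 MSS (congestion avoidance, +1)

6


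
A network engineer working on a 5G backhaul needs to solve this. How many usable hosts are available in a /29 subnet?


Given: subnet mask /29
Host bits = 32 - 29 = 3
Total addresses = 2^3 = 8
Usable hosts = 8 - 2 (network + broadcast) = 6

6


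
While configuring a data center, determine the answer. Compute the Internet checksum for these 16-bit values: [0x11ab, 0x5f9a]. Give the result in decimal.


Given words: [0x11ab, 0x5f9a]
Step 1: Sum all words
Raw sum = 4523 + 24474 = 28997
One's complement = ~28997 & 0xFFFF = 36538

36538


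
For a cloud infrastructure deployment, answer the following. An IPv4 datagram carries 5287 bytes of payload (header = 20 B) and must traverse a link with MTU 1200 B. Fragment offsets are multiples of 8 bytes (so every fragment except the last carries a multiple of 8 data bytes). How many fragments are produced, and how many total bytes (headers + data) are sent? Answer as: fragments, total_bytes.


Max data per non-final fragment = floor((MTU - header)/8)*8 = floor((1200 - 20)/8)*8 = floor(1180/8)*8 = 1176 B
Final fragment needs no 8-byte alignment: it can carry up to MTU - header = 1180 B
Non-final fragments needed = ceil((payload - 1180) / 1176) = ceil(4107/1176) = ceil(3.4923) = 4
Number of fragments = 4 + 1 = 5
Fragment sizes (data): 4 * 1176 B + 583 B (last, 583 <= 1180 OK)
Total bytes sent = payload + n_frags * header = 5287 + 5*20 = 5287 + 100 = 5387 B

5, 5387


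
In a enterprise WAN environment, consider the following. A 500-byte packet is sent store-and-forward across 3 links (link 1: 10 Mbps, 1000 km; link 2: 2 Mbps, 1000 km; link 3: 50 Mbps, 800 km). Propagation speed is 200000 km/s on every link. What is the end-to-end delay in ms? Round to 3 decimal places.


Packet = 500 bytes = 4000 bits. Store-and-forward: sum (t_trans + t_prop) per link.
Link 1: t_trans = 4000/(10*10^6) s = 0.4000 ms; t_prop = 1000/200000 s = 5.0000 ms; subtotal = 5.4000 ms
Link 2: t_trans = 4000/(2*10^6) s = 2.0000 ms; t_prop = 1000/200000 s = 5.0000 ms; subtotal = 7.0000 ms
Link 3: t_trans = 4000/(50*10^6) s = 0.0800 ms; t_prop = 800/200000 s = 4.0000 ms; subtotal = 4.0800 ms
End-to-end = 5.4000 + 7.0000 + 4.0800 = 16.4800 ms -> 16.480 ms (3 dp)

16.480


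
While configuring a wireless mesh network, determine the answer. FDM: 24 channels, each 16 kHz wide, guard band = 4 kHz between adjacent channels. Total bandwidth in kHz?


Given: 24 channels, 16 kHz each, guard = 4 kHz
Channel bandwidth = 24 * 16 = 384 kHz
Guard bands = 23 gaps * 4 kHz = 92 kHz
Total = 384 + 92 = 476 kHz

476


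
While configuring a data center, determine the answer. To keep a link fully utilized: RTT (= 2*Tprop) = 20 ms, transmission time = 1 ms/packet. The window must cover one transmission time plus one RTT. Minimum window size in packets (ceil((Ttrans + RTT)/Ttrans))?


Given: Ttrans = 1 ms, RTT = 20 ms (= 2 * Tprop, Tprop = 10 ms)
Time until first ACK returns = Ttrans + RTT = 1 + 20 = 21 ms
Need W * Ttrans >= Ttrans + RTT  ->  W >= (Ttrans + RTT) / Ttrans
(Ttrans + RTT) / Ttrans = 21 / 1 = 21
W_min = ceil(21) = 21

21


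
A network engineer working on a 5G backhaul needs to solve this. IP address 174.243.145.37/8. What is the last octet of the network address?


Given: IP = 174.243.145.37, prefix = /8
Subnet mask = 255.0.0.0
Last octet of IP: 37
Last octet of mask: 0
Network last octet = 37 AND 0 = 0

0


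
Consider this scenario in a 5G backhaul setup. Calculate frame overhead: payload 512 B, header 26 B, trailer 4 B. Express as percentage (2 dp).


Given: payload = 512 B, header = 26 B, trailer = 4 B
Overhead bytes = header + trailer = 26 + 4 = 30
Total frame = payload + overhead = 512 + 30 = 542
Overhead % = 30 / 542 * 100 = 5.5351% -> 5.54% (2 dp)

5.54


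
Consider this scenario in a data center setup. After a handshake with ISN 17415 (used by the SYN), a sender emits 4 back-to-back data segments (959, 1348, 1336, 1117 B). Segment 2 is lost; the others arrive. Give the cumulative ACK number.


SYN uses sequence number 17415; first data byte = ISN + 1 = 17416.
Segment 1: SEQ = 17416, len = 959 B, covers [17416, 18374]
Segment 2: SEQ = 18375, len = 1348 B, covers [18375, 19722] [LOST]
Segment 3: SEQ = 19723, len = 1336 B, covers [19723, 21058]
Segment 4: SEQ = 21059, len = 1117 B, covers [21059, 22175]
In-order data received: bytes [17416, 18374] (segments 1..1).
Segment 2 missing -> gap begins at byte 18375; later segments buffered out of order.
Cumulative ACK = next expected in-order byte = 17416 + 959 = 18375

18375


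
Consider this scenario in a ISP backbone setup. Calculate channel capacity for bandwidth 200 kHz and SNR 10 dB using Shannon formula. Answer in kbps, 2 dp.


Given: B = 200 kHz, SNR = 10 dB
SNR linear = 10^(10/10) = 10
1 + SNR = 11
log2(11) = 3.4594316186
C = 200 * 1000 * 3.4594316186 = 691886.3237 bps
C = 691.886324 kbps -> 691.89 kbps (2 dp)

691.89


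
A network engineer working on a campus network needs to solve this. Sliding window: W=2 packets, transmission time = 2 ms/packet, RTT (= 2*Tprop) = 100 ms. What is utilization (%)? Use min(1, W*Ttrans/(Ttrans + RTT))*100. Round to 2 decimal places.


Given: W = 2, Ttrans = 2 ms, RTT = 100 ms (= 2 * Tprop, Tprop = 50 ms)
Cycle time = Ttrans + RTT = 2 + 100 = 102 ms (first packet sent until its ACK returns)
W * Ttrans = 2 * 2 = 4 ms of sending per cycle
W * Ttrans / (Ttrans + RTT) = 4 / 102 = 0.039216
U = min(1, 0.039216) = 0.039216
U% = 3.92%

3.92


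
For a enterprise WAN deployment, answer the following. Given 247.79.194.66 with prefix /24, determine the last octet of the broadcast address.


Given: IP = 247.79.194.66, prefix = /24
Host bits = 32 - 24 = 8
Network last octet = 66 AND mask = 0
Host part size = 2^8 - 1 = 255
Broadcast last octet = 0 OR 255 = 255

255


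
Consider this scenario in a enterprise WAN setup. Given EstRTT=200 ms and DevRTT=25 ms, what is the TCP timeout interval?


Given: EstRTT = 200 ms, DevRTT = 25 ms
Timeout = EstRTT + 4 * DevRTT
4 * DevRTT = 4 * 25 = 100
Timeout = 200 + 100 = 300 ms

300


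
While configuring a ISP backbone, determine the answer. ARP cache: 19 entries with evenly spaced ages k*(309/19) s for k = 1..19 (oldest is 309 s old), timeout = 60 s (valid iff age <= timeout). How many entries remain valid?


Ages are k * 309/19 s for k = 1..19 (spacing = 16.2632 s).
Entry k is valid iff k * 309/19 <= 60 iff k <= 19 * 60 / 309 = 3.6893
n_valid = floor(3.6893) = 3
(n_stale = 19 - 3 = 16)

3


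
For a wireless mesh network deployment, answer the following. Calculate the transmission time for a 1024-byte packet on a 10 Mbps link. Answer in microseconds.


Given: packet = 1024 bytes, bandwidth = 10 Mbps
Packet in bits = 1024 * 8 = 8192 bits
Bandwidth = 10 * 10^6 = 10000000 bps
Time = 8192 / 10000000 seconds
Time in us = 8192 * 10^6 / 10000000 = 819.2

819.2


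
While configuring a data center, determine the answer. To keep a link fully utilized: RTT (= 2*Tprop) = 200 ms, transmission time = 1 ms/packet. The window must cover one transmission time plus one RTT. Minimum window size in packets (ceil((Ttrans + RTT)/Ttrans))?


Given: Ttrans = 1 ms, RTT = 200 ms (= 2 * Tprop, Tprop = 100 ms)
Time until first ACK returns = Ttrans + RTT = 1 + 200 = 201 ms
Need W * Ttrans >= Ttrans + RTT  ->  W >= (Ttrans + RTT) / Ttrans
(Ttrans + RTT) / Ttrans = 201 / 1 = 201
W_min = ceil(201) = 201

201


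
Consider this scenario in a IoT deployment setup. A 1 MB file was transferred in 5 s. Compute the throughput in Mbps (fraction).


Given: file = 1 MB, time = 5 s
File in Mb = 1 * 8 = 8 Mb
Throughput = 8 / 5 Mbps
Throughput = 8/5 Mbps

8/5


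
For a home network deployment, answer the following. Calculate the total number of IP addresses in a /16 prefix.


Given: CIDR prefix /16
Host bits = 32 - 16 = 16
Total addresses = 2^16 = 65536

65536


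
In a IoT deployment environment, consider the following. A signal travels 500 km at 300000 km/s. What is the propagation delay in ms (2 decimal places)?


Given: distance = 500 km, speed = 300000 km/s
Delay = distance / speed = 500 / 300000 seconds
Delay in ms = 500 * 1000 / 300000
Delay = 1.6667 ms
Rounded to 2 dp = 1.67 ms

1.67


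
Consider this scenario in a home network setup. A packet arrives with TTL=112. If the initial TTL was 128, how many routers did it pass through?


Given: initial TTL = 128, received TTL = 112
Hops = initial TTL - received TTL
Hops = 128 - 112 = 16

16


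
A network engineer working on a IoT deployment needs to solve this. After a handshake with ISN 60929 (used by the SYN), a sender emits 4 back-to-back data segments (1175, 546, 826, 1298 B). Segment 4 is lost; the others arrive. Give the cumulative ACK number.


SYN uses sequence number 60929; first data byte = ISN + 1 = 60930.
Segment 1: SEQ = 60930, len = 1175 B, covers [60930, 62104]
Segment 2: SEQ = 62105, len = 546 B, covers [62105, 62650]
Segment 3: SEQ = 62651, len = 826 B, covers [62651, 63476]
Segment 4: SEQ = 63477, len = 1298 B, covers [63477, 64774] [LOST]
In-order data received: bytes [60930, 63476] (segments 1..3).
Segment 4 missing -> gap begins at byte 63477.
Cumulative ACK = next expected in-order byte = 60930 + 1175 + 546 + 826 = 63477

63477


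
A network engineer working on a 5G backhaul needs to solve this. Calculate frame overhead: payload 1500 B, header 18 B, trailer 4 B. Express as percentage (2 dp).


Given: payload = 1500 B, header = 18 B, trailer = 4 B
Overhead bytes = header + trailer = 18 + 4 = 22
Total frame = payload + overhead = 1500 + 22 = 1522
Overhead % = 22 / 1522 * 100 = 1.4455% -> 1.45% (2 dp)

1.45


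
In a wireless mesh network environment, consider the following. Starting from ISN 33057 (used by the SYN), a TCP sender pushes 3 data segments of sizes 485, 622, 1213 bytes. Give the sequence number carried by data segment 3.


The SYN occupies sequence number ISN = 33057, so the first data byte is ISN + 1 = 33058.
SEQ of data segment i = (ISN + 1) + sum of payload sizes of segments 1..i-1.
Segment 1: SEQ = 33058, payload = 485 bytes
Segment 2: SEQ = 33543, payload = 622 bytes
Segment 3: SEQ = 34165, payload = 1213 bytes
SEQ of segment 3 = 33058 + 485 + 622 = 34165

34165


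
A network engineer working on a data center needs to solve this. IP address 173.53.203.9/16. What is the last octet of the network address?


Given: IP = 173.53.203.9, prefix = /16
Subnet mask = 255.255.0.0
Last octet of IP: 9
Last octet of mask: 0
Network last octet = 9 AND 0 = 0

0


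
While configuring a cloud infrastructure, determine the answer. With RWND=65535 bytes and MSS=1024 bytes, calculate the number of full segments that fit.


Given: RWND = 65535 bytes, MSS = 1024 bytes
Full segments = floor(RWND / MSS)
Full segments = floor(65535 / 1024)
Full segments = floor(63.999) = 63

63


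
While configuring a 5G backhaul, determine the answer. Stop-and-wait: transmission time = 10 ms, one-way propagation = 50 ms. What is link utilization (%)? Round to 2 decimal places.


Given: Ttrans = 10 ms, Tprop = 50 ms
RTT = 2 * Tprop = 2 * 50 = 100 ms
U = Ttrans / (Ttrans + RTT)
U = 10 / (10 + 100)
U = 10 / 110 = 0.090909
U% = 9.09%

9.09


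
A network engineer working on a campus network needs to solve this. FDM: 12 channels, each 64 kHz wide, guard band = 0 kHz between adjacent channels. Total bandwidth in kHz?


Given: 12 channels, 64 kHz each, guard = 0 kHz
Channel bandwidth = 12 * 64 = 768 kHz
Guard bands = 11 gaps * 0 kHz = 0 kHz
Total = 768 + 0 = 768 kHz

768


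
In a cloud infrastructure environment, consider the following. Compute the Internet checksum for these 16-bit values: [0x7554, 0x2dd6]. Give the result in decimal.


Given words: [0x7554, 0x2dd6]
Step 1: Sum all words
Raw sum = 30036 + 11734 = 41770
One's complement = ~41770 & 0xFFFF = 23765

23765


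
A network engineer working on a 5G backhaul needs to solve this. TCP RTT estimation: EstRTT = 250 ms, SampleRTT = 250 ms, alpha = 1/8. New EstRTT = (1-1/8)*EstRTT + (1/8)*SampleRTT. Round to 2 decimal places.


Given: EstRTT = 250 ms, SampleRTT = 250 ms, alpha = 1/8
New EstRTT = (1 - alpha) * EstRTT + alpha * SampleRTT
(7/8) * 250 = 218.75
(1/8) * 250 = 31.25
New EstRTT = 218.75 + 31.25 = 250 ms -> 250.00 ms (2 dp)

250.00


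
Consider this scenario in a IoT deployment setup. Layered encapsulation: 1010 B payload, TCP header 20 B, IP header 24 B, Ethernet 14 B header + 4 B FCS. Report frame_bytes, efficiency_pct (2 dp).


TCP segment = 1010 + 20 = 1030 B
IP packet = 1030 + 24 = 1054 B
Ethernet frame = 1054 + 14 + 4 = 1072 B
Efficiency = app / frame = 1010 / 1072 = 0.942164 = 94.2164% -> 94.22% (2 dp)

1072, 94.22


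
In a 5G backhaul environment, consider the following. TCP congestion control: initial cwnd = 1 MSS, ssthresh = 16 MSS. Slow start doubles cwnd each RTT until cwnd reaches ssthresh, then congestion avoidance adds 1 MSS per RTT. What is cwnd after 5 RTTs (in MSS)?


RTT 0: cwnd = 1 MSS (initial)
RTT 1: cwnd = 2 MSS (slow start, doubled)
RTT 2: cwnd = 4 MSS (slow start, doubled)
RTT 3: cwnd = 8 MSS (slow start, doubled)
RTT 4: cwnd = 16 MSS (slow start, doubled)
RTT 5: cwnd = 17 MSS (congestion avoidance, +1)

17


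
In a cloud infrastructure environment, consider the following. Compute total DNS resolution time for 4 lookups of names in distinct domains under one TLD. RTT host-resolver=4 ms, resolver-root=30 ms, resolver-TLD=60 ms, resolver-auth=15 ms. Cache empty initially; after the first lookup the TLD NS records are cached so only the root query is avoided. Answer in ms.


Lookup 1 (cold cache): local + root + TLD + auth = 4 + 30 + 60 + 15 = 109 ms
Lookups 2..4 (TLD NS cached -> skip root; new domain -> still ask TLD and auth): local + TLD + auth = 4 + 60 + 15 = 79 ms each
Remaining 3 lookups: 3 * 79 = 237 ms
Total = 109 + 237 = 346 ms

346


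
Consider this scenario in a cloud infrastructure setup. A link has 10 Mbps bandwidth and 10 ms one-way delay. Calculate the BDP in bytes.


Given: bandwidth = 10 Mbps, delay = 10 ms
BDP in bits = 10 * 10^6 * 10 / 1000
BDP in bits = 100000
BDP in bytes = 100000 / 8 = 12500

12500


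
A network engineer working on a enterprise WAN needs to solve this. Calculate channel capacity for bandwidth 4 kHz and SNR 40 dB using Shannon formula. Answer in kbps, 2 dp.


Given: B = 4 kHz, SNR = 40 dB
SNR linear = 10^(40/10) = 10000
1 + SNR = 10001
log2(10001) = 13.2878566418
C = 4 * 1000 * 13.2878566418 = 53151.4266 bps
C = 53.151427 kbps -> 53.15 kbps (2 dp)

53.15


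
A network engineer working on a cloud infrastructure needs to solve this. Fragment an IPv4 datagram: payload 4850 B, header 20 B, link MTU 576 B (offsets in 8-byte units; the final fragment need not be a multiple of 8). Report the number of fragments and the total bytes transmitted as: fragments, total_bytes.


Max data per non-final fragment = floor((MTU - header)/8)*8 = floor((576 - 20)/8)*8 = floor(556/8)*8 = 552 B
Final fragment needs no 8-byte alignment: it can carry up to MTU - header = 556 B
Non-final fragments needed = ceil((payload - 556) / 552) = ceil(4294/552) = ceil(7.7790) = 8
Number of fragments = 8 + 1 = 9
Fragment sizes (data): 8 * 552 B + 434 B (last, 434 <= 556 OK)
Total bytes sent = payload + n_frags * header = 4850 + 9*20 = 4850 + 180 = 5030 B

9, 5030


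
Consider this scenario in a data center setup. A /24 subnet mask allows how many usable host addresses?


Given: subnet mask /24
Host bits = 32 - 24 = 8
Total addresses = 2^8 = 256
Usable hosts = 256 - 2 (network + broadcast) = 254

254


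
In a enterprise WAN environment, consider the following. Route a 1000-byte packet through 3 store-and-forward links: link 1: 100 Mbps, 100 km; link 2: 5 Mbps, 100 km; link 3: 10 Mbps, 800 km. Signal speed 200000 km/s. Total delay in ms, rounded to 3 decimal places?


Packet = 1000 bytes = 8000 bits. Store-and-forward: sum (t_trans + t_prop) per link.
Link 1: t_trans = 8000/(100*10^6) s = 0.0800 ms; t_prop = 100/200000 s = 0.5000 ms; subtotal = 0.5800 ms
Link 2: t_trans = 8000/(5*10^6) s = 1.6000 ms; t_prop = 100/200000 s = 0.5000 ms; subtotal = 2.1000 ms
Link 3: t_trans = 8000/(10*10^6) s = 0.8000 ms; t_prop = 800/200000 s = 4.0000 ms; subtotal = 4.8000 ms
End-to-end = 0.5800 + 2.1000 + 4.8000 = 7.4800 ms -> 7.480 ms (3 dp)

7.480


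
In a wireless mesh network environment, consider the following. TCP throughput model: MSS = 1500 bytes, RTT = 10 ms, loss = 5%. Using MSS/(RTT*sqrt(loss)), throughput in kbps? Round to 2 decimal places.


Given: MSS = 1500 bytes, RTT = 10 ms, loss = 5%
RTT in seconds = 10 / 1000 = 0.01
Loss rate = 5% = 0.05
sqrt(loss) = sqrt(0.05) = 0.223606797750
Throughput (bytes/s) = 1500 / (0.01 * 0.223606797750) = 670820.3932
Throughput (kbps) = 670820.3932 * 8 / 1000 = 5366.563146 -> 5366.56 kbps (2 dp)

5366.56


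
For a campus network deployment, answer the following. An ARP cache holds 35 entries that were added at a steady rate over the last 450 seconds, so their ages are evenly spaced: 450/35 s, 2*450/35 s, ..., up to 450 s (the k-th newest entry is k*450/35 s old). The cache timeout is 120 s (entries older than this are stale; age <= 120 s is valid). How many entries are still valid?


Ages are k * 450/35 s for k = 1..35 (spacing = 12.8571 s).
Entry k is valid iff k * 450/35 <= 120 iff k <= 35 * 120 / 450 = 9.3333
n_valid = floor(9.3333) = 9
(n_stale = 35 - 9 = 26)

9


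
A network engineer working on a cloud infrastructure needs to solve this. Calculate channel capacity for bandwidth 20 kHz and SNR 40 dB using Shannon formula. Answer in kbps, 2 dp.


Given: B = 20 kHz, SNR = 40 dB
SNR linear = 10^(40/10) = 10000
1 + SNR = 10001
log2(10001) = 13.2878566418
C = 20 * 1000 * 13.2878566418 = 265757.1328 bps
C = 265.757133 kbps -> 265.76 kbps (2 dp)

265.76


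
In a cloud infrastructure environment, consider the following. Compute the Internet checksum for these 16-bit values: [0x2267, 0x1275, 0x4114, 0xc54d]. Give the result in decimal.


Given words: [0x2267, 0x1275, 0x4114, 0xc54d]
Step 1: Sum all words
Raw sum = 8807 + 4725 + 16660 + 50509 = 80701
Step 2: Fold carry: (15165 + 1) = 15166
One's complement = ~15166 & 0xFFFF = 50369

50369


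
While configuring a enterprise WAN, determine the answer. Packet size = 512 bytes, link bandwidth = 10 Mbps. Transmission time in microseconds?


Given: packet = 512 bytes, bandwidth = 10 Mbps
Packet in bits = 512 * 8 = 4096 bits
Bandwidth = 10 * 10^6 = 10000000 bps
Time = 4096 / 10000000 seconds
Time in us = 4096 * 10^6 / 10000000 = 409.6

409.6


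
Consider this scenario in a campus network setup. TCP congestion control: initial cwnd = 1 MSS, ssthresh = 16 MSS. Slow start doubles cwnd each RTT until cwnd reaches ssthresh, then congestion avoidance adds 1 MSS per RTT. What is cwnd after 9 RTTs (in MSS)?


RTT 0: cwnd = 1 MSS (initial)
RTT 1: cwnd = 2 MSS (slow start, doubled)
RTT 2: cwnd = 4 MSS (slow start, doubled)
RTT 3: cwnd = 8 MSS (slow start, doubled)
RTT 4: cwnd = 16 MSS (slow start, doubled)
RTT 5: cwnd = 17 MSS (congestion avoidance, +1)
RTT 6: cwnd = 18 MSS (congestion avoidance, +1)
RTT 7: cwnd = 19 MSS (congestion avoidance, +1)
RTT 8: cwnd = 20 MSS (congestion avoidance, +1)
RTT 9: cwnd = 21 MSS (congestion avoidance, +1)

21


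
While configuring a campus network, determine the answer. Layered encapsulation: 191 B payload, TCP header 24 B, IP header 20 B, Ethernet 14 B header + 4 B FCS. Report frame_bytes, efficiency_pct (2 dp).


TCP segment = 191 + 24 = 215 B
IP packet = 215 + 20 = 235 B
Ethernet frame = 235 + 14 + 4 = 253 B
Efficiency = app / frame = 191 / 253 = 0.754941 = 75.4941% -> 75.49% (2 dp)

253, 75.49


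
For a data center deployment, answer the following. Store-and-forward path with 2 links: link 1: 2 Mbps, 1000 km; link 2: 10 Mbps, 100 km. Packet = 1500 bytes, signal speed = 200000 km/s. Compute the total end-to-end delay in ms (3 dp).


Packet = 1500 bytes = 12000 bits. Store-and-forward: sum (t_trans + t_prop) per link.
Link 1: t_trans = 12000/(2*10^6) s = 6.0000 ms; t_prop = 1000/200000 s = 5.0000 ms; subtotal = 11.0000 ms
Link 2: t_trans = 12000/(10*10^6) s = 1.2000 ms; t_prop = 100/200000 s = 0.5000 ms; subtotal = 1.7000 ms
End-to-end = 11.0000 + 1.7000 = 12.7000 ms -> 12.700 ms (3 dp)

12.700


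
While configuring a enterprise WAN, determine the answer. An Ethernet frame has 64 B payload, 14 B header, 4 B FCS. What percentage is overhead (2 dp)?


Given: payload = 64 B, header = 14 B, trailer = 4 B
Overhead bytes = header + trailer = 14 + 4 = 18
Total frame = payload + overhead = 64 + 18 = 82
Overhead % = 18 / 82 * 100 = 21.9512% -> 21.95% (2 dp)

21.95


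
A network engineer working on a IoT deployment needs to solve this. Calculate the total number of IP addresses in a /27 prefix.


Given: CIDR prefix /27
Host bits = 32 - 27 = 5
Total addresses = 2^5 = 32

32


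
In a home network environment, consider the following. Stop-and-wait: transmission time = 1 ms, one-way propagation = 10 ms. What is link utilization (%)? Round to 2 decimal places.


Given: Ttrans = 1 ms, Tprop = 10 ms
RTT = 2 * Tprop = 2 * 10 = 20 ms
U = Ttrans / (Ttrans + RTT)
U = 1 / (1 + 20)
U = 1 / 21 = 0.047619
U% = 4.76%

4.76


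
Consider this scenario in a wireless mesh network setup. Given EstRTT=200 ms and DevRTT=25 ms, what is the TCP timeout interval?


Given: EstRTT = 200 ms, DevRTT = 25 ms
Timeout = EstRTT + 4 * DevRTT
4 * DevRTT = 4 * 25 = 100
Timeout = 200 + 100 = 300 ms

300


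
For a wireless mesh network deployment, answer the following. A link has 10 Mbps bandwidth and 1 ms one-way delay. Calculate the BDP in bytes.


Given: bandwidth = 10 Mbps, delay = 1 ms
BDP in bits = 10 * 10^6 * 1 / 1000
BDP in bits = 10000
BDP in bytes = 10000 / 8 = 1250

1250


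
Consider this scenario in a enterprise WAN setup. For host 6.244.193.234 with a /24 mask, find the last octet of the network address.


Given: IP = 6.244.193.234, prefix = /24
Subnet mask = 255.255.255.0
Last octet of IP: 234
Last octet of mask: 0
Network last octet = 234 AND 0 = 0

0


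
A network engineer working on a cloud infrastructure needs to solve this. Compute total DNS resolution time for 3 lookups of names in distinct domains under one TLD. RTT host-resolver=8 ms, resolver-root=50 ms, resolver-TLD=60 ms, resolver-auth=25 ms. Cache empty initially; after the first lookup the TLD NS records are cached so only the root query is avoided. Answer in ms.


Lookup 1 (cold cache): local + root + TLD + auth = 8 + 50 + 60 + 25 = 143 ms
Lookups 2..3 (TLD NS cached -> skip root; new domain -> still ask TLD and auth): local + TLD + auth = 8 + 60 + 25 = 93 ms each
Remaining 2 lookups: 2 * 93 = 186 ms
Total = 143 + 186 = 329 ms

329


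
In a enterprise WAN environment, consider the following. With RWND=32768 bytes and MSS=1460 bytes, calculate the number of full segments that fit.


Given: RWND = 32768 bytes, MSS = 1460 bytes
Full segments = floor(RWND / MSS)
Full segments = floor(32768 / 1460)
Full segments = floor(22.4438) = 22

22


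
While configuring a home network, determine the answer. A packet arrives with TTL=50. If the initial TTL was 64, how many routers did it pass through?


Given: initial TTL = 64, received TTL = 50
Hops = initial TTL - received TTL
Hops = 64 - 50 = 14

14


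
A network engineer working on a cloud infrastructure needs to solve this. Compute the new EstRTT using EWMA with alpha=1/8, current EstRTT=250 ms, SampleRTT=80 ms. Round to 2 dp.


Given: EstRTT = 250 ms, SampleRTT = 80 ms, alpha = 1/8
New EstRTT = (1 - alpha) * EstRTT + alpha * SampleRTT
(7/8) * 250 = 218.75
(1/8) * 80 = 10
New EstRTT = 218.75 + 10 = 228.75 ms -> 228.75 ms (2 dp)

228.75
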